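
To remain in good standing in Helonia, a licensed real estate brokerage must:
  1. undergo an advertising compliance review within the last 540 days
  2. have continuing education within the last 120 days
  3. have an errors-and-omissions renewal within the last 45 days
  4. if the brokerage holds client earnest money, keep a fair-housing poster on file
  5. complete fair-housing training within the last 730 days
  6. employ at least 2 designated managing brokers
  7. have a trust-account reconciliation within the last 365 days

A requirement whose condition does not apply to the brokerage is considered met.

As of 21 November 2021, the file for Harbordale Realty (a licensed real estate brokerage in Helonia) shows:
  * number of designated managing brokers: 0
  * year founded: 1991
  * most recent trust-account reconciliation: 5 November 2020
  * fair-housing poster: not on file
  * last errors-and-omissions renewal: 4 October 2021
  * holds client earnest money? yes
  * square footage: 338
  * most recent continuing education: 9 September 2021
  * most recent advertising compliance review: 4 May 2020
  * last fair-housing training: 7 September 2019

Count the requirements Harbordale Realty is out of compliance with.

1. advertising compliance review 566 days ago vs limit 540 → not met
2. continuing education 73 days ago vs limit 120 → met
3. errors-and-omissions renewal 48 days ago vs limit 45 → not met
4. condition 'holds client earnest money' holds; fair-housing poster absent → not met
5. fair-housing training 806 days ago vs limit 730 → not met
6. designated managing brokers 0 < 2 → not met
7. trust-account reconciliation 381 days ago vs limit 365 → not met
Not met: 6 of 7

6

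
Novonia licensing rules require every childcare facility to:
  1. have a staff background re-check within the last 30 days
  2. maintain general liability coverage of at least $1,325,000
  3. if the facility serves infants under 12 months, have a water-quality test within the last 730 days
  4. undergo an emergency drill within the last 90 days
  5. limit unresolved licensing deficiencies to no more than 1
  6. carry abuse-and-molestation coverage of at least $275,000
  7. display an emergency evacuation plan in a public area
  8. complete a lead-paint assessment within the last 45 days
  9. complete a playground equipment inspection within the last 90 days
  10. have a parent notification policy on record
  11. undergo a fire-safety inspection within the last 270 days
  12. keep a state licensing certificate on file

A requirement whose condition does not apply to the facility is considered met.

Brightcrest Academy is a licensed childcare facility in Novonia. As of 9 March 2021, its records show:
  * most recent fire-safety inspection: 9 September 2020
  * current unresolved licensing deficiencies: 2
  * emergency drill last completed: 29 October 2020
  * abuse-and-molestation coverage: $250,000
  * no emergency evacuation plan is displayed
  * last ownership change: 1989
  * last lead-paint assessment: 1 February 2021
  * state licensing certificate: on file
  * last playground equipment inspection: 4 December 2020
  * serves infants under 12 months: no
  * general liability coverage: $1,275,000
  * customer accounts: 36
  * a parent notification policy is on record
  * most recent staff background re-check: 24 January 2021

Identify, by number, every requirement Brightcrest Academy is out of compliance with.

1, 2, 4, 5, 6, 7, 9

1. staff background re-check 44 days ago vs limit 30 → not met
2. general liability coverage $1,275,000 < $1,325,000 → not met
3. condition 'serves infants under 12 months' does not hold → requirement n/a → met
4. emergency drill 131 days ago vs limit 90 → not met
5. unresolved licensing deficiencies 2 > 1 → not met
6. abuse-and-molestation coverage $250,000 < $275,000 → not met
7. emergency evacuation plan absent → not met
8. lead-paint assessment 36 days ago vs limit 45 → met
9. playground equipment inspection 95 days ago vs limit 90 → not met
10. parent notification policy present → met
11. fire-safety inspection 181 days ago vs limit 270 → met
12. state licensing certificate present → met
Not met: 1, 2, 4, 5, 6, 7, 9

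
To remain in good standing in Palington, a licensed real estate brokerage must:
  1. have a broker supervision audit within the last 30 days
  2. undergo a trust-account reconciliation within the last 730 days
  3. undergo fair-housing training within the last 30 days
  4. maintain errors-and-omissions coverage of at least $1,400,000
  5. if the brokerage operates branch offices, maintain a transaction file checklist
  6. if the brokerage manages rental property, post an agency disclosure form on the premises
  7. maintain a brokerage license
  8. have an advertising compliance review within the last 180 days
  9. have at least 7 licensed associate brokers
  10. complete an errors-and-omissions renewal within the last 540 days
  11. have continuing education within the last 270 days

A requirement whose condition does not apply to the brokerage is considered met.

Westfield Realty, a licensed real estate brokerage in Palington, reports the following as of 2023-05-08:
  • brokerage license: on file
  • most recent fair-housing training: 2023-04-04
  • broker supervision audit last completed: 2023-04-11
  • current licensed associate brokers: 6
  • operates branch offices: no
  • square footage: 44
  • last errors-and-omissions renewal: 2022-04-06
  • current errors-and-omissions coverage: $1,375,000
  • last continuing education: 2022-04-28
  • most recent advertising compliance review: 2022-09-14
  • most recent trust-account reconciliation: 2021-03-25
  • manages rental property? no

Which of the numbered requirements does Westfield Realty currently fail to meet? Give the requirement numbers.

1. broker supervision audit 27 days ago vs limit 30 → met
2. trust-account reconciliation 774 days ago vs limit 730 → not met
3. fair-housing training 34 days ago vs limit 30 → not met
4. errors-and-omissions coverage $1,375,000 < $1,400,000 → not met
5. condition 'operates branch offices' does not hold → requirement n/a → met
6. condition 'manages rental property' does not hold → requirement n/a → met
7. brokerage license present → met
8. advertising compliance review 236 days ago vs limit 180 → not met
9. licensed associate brokers 6 < 7 → not met
10. errors-and-omissions renewal 397 days ago vs limit 540 → met
11. continuing education 375 days ago vs limit 270 → not met
Not met: 2, 3, 4, 8, 9, 11

2, 3, 4, 8, 9, 11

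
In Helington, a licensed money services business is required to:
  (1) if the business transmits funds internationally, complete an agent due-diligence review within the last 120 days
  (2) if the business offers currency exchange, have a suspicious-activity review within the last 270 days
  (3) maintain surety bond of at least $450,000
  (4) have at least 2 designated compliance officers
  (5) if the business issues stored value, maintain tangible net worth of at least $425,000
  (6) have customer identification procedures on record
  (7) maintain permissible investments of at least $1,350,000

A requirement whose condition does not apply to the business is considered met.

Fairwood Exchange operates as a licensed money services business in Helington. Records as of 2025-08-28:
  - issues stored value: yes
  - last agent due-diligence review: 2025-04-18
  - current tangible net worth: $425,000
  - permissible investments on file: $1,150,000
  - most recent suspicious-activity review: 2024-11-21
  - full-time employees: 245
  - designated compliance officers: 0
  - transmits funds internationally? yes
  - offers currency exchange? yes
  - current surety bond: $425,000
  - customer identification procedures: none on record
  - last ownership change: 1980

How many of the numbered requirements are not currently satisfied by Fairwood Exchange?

6

1. condition 'transmits funds internationally' holds; agent due-diligence review 132 days ago vs limit 120 → not met
2. condition 'offers currency exchange' holds; suspicious-activity review 280 days ago vs limit 270 → not met
3. surety bond $425,000 < $450,000 → not met
4. designated compliance officers 0 < 2 → not met
5. condition 'issues stored value' holds; tangible net worth $425,000 ≥ $425,000 → met
6. customer identification procedures absent → not met
7. permissible investments $1,150,000 < $1,350,000 → not met
Not met: 6 of 7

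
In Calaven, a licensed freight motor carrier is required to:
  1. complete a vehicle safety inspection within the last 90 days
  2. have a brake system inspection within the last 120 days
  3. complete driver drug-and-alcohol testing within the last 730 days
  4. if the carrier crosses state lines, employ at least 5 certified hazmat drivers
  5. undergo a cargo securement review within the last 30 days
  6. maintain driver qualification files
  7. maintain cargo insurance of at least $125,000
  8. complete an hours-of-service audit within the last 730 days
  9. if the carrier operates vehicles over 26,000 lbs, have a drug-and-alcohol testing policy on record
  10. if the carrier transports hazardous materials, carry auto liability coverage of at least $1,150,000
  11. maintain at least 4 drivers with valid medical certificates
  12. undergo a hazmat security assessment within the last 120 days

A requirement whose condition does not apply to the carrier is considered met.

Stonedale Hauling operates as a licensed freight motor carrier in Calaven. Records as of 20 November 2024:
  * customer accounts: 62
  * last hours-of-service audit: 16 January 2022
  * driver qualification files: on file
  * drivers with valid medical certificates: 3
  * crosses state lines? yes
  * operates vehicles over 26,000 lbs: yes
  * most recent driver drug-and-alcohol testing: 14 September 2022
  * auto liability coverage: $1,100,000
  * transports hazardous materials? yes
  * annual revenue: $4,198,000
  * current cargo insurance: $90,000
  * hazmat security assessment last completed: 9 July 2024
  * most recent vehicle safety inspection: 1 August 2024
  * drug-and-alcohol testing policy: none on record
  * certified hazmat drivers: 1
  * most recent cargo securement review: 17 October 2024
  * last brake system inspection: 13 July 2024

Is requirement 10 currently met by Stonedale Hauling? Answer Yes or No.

10. condition 'transports hazardous materials' holds; auto liability coverage $1,100,000 < $1,150,000 → not met

No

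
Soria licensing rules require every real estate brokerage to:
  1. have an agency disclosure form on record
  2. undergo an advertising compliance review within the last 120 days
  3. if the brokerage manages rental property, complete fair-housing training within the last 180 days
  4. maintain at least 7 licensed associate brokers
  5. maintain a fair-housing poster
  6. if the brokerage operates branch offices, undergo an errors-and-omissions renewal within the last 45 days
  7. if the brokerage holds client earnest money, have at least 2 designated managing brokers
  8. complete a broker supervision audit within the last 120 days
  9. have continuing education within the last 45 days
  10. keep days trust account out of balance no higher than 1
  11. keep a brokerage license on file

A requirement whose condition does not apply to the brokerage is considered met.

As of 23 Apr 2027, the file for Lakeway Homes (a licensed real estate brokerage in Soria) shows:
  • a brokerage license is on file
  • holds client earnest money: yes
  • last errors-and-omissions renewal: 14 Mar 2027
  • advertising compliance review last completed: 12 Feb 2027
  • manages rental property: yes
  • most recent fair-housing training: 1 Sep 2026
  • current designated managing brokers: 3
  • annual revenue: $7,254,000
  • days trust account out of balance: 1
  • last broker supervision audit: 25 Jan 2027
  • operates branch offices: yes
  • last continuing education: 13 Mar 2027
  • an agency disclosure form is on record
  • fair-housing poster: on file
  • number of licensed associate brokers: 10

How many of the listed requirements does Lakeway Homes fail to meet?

1

1. agency disclosure form present → met
2. advertising compliance review 70 days ago vs limit 120 → met
3. condition 'manages rental property' holds; fair-housing training 234 days ago vs limit 180 → not met
4. licensed associate brokers 10 ≥ 7 → met
5. fair-housing poster present → met
6. condition 'operates branch offices' holds; errors-and-omissions renewal 40 days ago vs limit 45 → met
7. condition 'holds client earnest money' holds; designated managing brokers 3 ≥ 2 → met
8. broker supervision audit 88 days ago vs limit 120 → met
9. continuing education 41 days ago vs limit 45 → met
10. days trust account out of balance 1 ≤ 1 → met
11. brokerage license present → met
Not met: 1 of 11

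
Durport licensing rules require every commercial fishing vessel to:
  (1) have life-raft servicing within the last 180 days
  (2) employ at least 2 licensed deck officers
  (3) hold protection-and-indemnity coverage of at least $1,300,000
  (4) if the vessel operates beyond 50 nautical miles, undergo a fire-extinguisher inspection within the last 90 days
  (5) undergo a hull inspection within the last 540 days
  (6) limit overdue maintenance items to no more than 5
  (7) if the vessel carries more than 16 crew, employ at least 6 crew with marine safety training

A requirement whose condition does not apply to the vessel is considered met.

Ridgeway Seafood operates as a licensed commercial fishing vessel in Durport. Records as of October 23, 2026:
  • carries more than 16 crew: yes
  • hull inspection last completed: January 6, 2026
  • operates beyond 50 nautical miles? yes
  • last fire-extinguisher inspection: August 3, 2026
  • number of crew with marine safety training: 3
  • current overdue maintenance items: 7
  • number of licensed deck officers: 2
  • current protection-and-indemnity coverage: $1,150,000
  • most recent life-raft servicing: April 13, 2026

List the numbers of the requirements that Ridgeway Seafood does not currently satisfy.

1. life-raft servicing 193 days ago vs limit 180 → not met
2. licensed deck officers 2 ≥ 2 → met
3. protection-and-indemnity coverage $1,150,000 < $1,300,000 → not met
4. condition 'operates beyond 50 nautical miles' holds; fire-extinguisher inspection 81 days ago vs limit 90 → met
5. hull inspection 290 days ago vs limit 540 → met
6. overdue maintenance items 7 > 5 → not met
7. condition 'carries more than 16 crew' holds; crew with marine safety training 3 < 6 → not met
Not met: 1, 3, 6, 7

1, 3, 6, 7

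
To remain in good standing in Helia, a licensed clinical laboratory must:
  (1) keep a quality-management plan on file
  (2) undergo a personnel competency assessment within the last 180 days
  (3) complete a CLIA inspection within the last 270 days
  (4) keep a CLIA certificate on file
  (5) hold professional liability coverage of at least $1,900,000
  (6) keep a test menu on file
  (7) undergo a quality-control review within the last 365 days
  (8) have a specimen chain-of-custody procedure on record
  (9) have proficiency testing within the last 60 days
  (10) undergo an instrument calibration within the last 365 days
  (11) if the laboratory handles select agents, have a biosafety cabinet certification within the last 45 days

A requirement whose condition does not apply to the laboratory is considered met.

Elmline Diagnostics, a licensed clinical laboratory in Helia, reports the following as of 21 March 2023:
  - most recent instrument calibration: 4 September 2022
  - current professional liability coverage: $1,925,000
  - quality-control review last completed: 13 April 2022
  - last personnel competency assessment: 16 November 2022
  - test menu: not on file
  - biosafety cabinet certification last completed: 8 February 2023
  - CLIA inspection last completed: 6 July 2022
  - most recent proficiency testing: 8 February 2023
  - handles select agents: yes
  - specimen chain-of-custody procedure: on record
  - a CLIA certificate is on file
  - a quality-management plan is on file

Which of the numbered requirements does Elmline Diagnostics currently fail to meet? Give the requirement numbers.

1. quality-management plan present → met
2. personnel competency assessment 125 days ago vs limit 180 → met
3. CLIA inspection 258 days ago vs limit 270 → met
4. CLIA certificate present → met
5. professional liability coverage $1,925,000 ≥ $1,900,000 → met
6. test menu absent → not met
7. quality-control review 342 days ago vs limit 365 → met
8. specimen chain-of-custody procedure present → met
9. proficiency testing 41 days ago vs limit 60 → met
10. instrument calibration 198 days ago vs limit 365 → met
11. condition 'handles select agents' holds; biosafety cabinet certification 41 days ago vs limit 45 → met
Not met: 6

6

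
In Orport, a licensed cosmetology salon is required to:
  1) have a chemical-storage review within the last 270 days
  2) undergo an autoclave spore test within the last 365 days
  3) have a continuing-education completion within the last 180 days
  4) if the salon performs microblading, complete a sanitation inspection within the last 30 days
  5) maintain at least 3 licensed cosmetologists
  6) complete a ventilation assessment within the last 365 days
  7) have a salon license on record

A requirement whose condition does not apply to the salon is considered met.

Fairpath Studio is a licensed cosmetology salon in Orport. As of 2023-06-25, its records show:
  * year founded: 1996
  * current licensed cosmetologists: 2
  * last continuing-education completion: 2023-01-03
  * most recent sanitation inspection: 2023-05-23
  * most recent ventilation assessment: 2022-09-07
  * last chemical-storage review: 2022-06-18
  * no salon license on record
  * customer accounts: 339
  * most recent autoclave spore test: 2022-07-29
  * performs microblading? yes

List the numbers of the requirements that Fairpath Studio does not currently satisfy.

1, 4, 5, 7

1. chemical-storage review 372 days ago vs limit 270 → not met
2. autoclave spore test 331 days ago vs limit 365 → met
3. continuing-education completion 173 days ago vs limit 180 → met
4. condition 'performs microblading' holds; sanitation inspection 33 days ago vs limit 30 → not met
5. licensed cosmetologists 2 < 3 → not met
6. ventilation assessment 291 days ago vs limit 365 → met
7. salon license absent → not met
Not met: 1, 4, 5, 7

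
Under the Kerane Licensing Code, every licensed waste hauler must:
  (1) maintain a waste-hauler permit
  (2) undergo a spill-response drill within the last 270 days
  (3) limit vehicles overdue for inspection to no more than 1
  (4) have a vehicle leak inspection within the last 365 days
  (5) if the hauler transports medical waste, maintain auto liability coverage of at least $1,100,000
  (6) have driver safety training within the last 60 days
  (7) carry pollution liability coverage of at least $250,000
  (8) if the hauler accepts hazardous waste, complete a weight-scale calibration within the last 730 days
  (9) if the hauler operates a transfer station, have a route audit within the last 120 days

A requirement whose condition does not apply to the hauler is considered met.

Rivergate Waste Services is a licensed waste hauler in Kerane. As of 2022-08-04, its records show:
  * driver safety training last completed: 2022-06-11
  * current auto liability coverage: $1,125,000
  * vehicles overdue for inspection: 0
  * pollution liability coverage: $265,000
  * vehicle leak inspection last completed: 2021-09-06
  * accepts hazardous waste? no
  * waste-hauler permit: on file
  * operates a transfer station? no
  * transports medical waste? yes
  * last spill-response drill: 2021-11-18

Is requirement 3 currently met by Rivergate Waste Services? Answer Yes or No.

3. vehicles overdue for inspection 0 ≤ 1 → met

Yes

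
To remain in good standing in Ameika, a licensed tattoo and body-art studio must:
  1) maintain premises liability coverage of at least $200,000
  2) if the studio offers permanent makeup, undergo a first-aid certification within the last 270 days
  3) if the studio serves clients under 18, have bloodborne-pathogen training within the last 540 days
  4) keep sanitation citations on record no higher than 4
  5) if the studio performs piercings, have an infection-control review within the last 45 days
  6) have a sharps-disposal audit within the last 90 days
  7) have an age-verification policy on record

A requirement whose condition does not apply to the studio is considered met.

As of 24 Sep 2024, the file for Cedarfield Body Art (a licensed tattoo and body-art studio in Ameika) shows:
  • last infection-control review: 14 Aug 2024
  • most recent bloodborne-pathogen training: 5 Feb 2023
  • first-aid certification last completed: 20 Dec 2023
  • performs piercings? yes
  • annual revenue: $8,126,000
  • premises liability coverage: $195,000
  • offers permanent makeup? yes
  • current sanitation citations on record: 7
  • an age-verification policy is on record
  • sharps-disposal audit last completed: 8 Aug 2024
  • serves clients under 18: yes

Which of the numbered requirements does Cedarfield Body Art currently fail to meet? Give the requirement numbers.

1. premises liability coverage $195,000 < $200,000 → not met
2. condition 'offers permanent makeup' holds; first-aid certification 279 days ago vs limit 270 → not met
3. condition 'serves clients under 18' holds; bloodborne-pathogen training 597 days ago vs limit 540 → not met
4. sanitation citations on record 7 > 4 → not met
5. condition 'performs piercings' holds; infection-control review 41 days ago vs limit 45 → met
6. sharps-disposal audit 47 days ago vs limit 90 → met
7. age-verification policy present → met
Not met: 1, 2, 3, 4

1, 2, 3, 4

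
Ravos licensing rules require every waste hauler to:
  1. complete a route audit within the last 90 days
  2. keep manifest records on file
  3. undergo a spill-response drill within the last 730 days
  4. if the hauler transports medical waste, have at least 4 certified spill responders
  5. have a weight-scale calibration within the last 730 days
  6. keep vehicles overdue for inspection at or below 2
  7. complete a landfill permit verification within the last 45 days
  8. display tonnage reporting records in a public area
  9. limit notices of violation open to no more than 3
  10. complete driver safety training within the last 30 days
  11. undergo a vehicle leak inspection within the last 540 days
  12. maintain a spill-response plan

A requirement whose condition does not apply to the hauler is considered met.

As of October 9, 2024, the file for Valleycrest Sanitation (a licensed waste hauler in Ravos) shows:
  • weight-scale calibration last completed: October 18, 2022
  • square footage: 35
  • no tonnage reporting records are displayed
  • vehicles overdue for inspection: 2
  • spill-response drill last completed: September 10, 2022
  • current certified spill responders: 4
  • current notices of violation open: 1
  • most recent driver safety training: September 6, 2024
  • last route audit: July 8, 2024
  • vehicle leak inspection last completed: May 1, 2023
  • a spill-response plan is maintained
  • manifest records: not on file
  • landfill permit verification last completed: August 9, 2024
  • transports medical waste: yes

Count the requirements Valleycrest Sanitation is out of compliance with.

1. route audit 93 days ago vs limit 90 → not met
2. manifest records absent → not met
3. spill-response drill 760 days ago vs limit 730 → not met
4. condition 'transports medical waste' holds; certified spill responders 4 ≥ 4 → met
5. weight-scale calibration 722 days ago vs limit 730 → met
6. vehicles overdue for inspection 2 ≤ 2 → met
7. landfill permit verification 61 days ago vs limit 45 → not met
8. tonnage reporting records absent → not met
9. notices of violation open 1 ≤ 3 → met
10. driver safety training 33 days ago vs limit 30 → not met
11. vehicle leak inspection 527 days ago vs limit 540 → met
12. spill-response plan present → met
Not met: 6 of 12

6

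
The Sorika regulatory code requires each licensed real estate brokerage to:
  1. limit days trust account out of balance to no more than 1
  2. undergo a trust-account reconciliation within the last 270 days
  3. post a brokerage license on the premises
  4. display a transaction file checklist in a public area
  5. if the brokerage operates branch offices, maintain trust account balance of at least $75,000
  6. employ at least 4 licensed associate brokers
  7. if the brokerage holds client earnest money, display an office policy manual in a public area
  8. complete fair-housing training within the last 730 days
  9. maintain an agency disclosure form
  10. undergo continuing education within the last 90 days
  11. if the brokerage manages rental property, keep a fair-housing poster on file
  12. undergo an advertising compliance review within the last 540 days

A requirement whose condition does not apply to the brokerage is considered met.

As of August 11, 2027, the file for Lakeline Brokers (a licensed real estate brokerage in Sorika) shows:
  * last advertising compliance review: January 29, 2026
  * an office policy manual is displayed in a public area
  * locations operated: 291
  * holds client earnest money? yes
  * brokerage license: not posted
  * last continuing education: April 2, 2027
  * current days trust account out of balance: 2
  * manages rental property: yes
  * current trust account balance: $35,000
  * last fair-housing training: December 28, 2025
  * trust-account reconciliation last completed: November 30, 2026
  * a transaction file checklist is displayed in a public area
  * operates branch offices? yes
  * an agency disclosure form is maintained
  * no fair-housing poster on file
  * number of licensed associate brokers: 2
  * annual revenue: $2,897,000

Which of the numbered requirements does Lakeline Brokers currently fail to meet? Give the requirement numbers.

1, 3, 5, 6, 10, 11, 12

1. days trust account out of balance 2 > 1 → not met
2. trust-account reconciliation 254 days ago vs limit 270 → met
3. brokerage license absent → not met
4. transaction file checklist present → met
5. condition 'operates branch offices' holds; trust account balance $35,000 < $75,000 → not met
6. licensed associate brokers 2 < 4 → not met
7. condition 'holds client earnest money' holds; office policy manual present → met
8. fair-housing training 591 days ago vs limit 730 → met
9. agency disclosure form present → met
10. continuing education 131 days ago vs limit 90 → not met
11. condition 'manages rental property' holds; fair-housing poster absent → not met
12. advertising compliance review 559 days ago vs limit 540 → not met
Not met: 1, 3, 5, 6, 10, 11, 12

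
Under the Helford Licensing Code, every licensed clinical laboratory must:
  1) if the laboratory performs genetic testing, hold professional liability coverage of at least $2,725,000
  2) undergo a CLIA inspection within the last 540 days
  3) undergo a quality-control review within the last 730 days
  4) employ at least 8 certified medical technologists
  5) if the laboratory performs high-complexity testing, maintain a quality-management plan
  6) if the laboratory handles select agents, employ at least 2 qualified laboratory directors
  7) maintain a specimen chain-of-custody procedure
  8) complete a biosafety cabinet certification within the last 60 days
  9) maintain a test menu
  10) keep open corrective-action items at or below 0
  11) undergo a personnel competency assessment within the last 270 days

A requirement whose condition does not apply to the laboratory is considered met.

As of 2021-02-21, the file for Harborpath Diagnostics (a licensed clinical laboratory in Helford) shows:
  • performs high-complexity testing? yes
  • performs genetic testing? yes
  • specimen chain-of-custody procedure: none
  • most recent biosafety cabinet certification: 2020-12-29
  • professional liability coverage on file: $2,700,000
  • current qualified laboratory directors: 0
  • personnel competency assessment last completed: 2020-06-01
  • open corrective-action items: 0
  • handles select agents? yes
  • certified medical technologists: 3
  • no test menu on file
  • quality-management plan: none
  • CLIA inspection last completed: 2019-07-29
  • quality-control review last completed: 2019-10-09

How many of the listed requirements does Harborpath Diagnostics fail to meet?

7

1. condition 'performs genetic testing' holds; professional liability coverage $2,700,000 < $2,725,000 → not met
2. CLIA inspection 573 days ago vs limit 540 → not met
3. quality-control review 501 days ago vs limit 730 → met
4. certified medical technologists 3 < 8 → not met
5. condition 'performs high-complexity testing' holds; quality-management plan absent → not met
6. condition 'handles select agents' holds; qualified laboratory directors 0 < 2 → not met
7. specimen chain-of-custody procedure absent → not met
8. biosafety cabinet certification 54 days ago vs limit 60 → met
9. test menu absent → not met
10. open corrective-action items 0 ≤ 0 → met
11. personnel competency assessment 265 days ago vs limit 270 → met
Not met: 7 of 11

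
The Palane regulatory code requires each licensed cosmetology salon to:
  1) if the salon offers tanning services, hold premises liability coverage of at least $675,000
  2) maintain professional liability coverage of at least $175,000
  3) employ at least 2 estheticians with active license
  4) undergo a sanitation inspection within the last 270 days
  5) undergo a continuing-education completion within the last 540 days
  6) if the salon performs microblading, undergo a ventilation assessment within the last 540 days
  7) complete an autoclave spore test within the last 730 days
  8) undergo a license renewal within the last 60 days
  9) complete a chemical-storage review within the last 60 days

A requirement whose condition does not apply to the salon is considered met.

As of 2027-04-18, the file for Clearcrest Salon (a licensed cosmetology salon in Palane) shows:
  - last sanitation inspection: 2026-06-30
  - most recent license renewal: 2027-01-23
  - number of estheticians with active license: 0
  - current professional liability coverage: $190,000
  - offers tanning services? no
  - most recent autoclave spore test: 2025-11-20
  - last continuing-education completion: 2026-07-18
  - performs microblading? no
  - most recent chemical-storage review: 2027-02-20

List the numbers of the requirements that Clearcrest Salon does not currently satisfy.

1. condition 'offers tanning services' does not hold → requirement n/a → met
2. professional liability coverage $190,000 ≥ $175,000 → met
3. estheticians with active license 0 < 2 → not met
4. sanitation inspection 292 days ago vs limit 270 → not met
5. continuing-education completion 274 days ago vs limit 540 → met
6. condition 'performs microblading' does not hold → requirement n/a → met
7. autoclave spore test 514 days ago vs limit 730 → met
8. license renewal 85 days ago vs limit 60 → not met
9. chemical-storage review 57 days ago vs limit 60 → met
Not met: 3, 4, 8

3, 4, 8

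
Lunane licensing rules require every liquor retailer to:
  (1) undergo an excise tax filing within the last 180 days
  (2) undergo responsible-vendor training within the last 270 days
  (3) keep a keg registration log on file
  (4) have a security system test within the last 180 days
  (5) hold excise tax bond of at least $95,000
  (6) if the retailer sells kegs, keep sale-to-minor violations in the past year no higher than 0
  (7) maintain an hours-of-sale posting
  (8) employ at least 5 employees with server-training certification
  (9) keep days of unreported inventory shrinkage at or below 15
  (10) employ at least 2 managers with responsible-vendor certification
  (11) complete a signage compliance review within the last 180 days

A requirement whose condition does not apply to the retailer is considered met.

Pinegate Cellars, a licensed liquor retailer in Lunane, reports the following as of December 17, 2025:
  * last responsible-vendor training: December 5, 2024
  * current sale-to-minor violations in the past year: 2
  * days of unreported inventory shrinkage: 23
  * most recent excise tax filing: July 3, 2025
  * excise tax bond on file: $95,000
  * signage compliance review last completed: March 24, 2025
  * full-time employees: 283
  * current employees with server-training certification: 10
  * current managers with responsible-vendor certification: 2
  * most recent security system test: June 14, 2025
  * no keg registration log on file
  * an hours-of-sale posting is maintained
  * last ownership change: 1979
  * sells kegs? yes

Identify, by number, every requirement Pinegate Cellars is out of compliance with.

2, 3, 4, 6, 9, 11

1. excise tax filing 167 days ago vs limit 180 → met
2. responsible-vendor training 377 days ago vs limit 270 → not met
3. keg registration log absent → not met
4. security system test 186 days ago vs limit 180 → not met
5. excise tax bond $95,000 ≥ $95,000 → met
6. condition 'sells kegs' holds; sale-to-minor violations in the past year 2 > 0 → not met
7. hours-of-sale posting present → met
8. employees with server-training certification 10 ≥ 5 → met
9. days of unreported inventory shrinkage 23 > 15 → not met
10. managers with responsible-vendor certification 2 ≥ 2 → met
11. signage compliance review 268 days ago vs limit 180 → not met
Not met: 2, 3, 4, 6, 9, 11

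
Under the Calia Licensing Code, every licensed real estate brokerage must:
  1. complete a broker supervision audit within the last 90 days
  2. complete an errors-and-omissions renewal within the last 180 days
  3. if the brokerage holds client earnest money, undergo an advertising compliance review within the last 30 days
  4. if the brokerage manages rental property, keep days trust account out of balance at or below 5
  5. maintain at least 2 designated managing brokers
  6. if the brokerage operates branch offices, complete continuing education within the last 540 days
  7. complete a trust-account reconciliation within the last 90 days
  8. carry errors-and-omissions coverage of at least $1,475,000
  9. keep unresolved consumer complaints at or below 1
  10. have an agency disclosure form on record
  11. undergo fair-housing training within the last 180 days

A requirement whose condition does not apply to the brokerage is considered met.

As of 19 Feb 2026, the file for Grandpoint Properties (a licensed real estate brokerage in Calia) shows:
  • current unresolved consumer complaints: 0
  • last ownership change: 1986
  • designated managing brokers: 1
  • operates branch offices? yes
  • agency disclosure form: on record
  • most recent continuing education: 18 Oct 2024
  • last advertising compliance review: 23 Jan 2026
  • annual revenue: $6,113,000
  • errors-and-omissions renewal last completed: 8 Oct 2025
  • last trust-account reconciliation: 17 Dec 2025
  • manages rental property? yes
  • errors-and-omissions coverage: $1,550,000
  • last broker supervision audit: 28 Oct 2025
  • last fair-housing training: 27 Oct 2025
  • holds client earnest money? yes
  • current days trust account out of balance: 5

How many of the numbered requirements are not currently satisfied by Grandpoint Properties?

2

1. broker supervision audit 114 days ago vs limit 90 → not met
2. errors-and-omissions renewal 134 days ago vs limit 180 → met
3. condition 'holds client earnest money' holds; advertising compliance review 27 days ago vs limit 30 → met
4. condition 'manages rental property' holds; days trust account out of balance 5 ≤ 5 → met
5. designated managing brokers 1 < 2 → not met
6. condition 'operates branch offices' holds; continuing education 489 days ago vs limit 540 → met
7. trust-account reconciliation 64 days ago vs limit 90 → met
8. errors-and-omissions coverage $1,550,000 ≥ $1,475,000 → met
9. unresolved consumer complaints 0 ≤ 1 → met
10. agency disclosure form present → met
11. fair-housing training 115 days ago vs limit 180 → met
Not met: 2 of 11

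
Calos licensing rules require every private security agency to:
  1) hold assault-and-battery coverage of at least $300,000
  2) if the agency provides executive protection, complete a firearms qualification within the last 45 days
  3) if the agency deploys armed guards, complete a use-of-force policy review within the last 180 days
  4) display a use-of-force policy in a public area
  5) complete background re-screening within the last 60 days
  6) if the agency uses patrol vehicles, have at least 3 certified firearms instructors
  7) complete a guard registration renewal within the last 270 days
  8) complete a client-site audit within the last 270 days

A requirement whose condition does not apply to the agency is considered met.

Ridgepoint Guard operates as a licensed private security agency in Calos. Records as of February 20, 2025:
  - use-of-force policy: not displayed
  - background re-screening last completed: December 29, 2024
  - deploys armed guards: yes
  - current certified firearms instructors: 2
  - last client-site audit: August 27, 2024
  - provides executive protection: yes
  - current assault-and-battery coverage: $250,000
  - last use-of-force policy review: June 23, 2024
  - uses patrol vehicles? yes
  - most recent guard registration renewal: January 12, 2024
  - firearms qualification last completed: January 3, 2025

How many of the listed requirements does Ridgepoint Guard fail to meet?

1. assault-and-battery coverage $250,000 < $300,000 → not met
2. condition 'provides executive protection' holds; firearms qualification 48 days ago vs limit 45 → not met
3. condition 'deploys armed guards' holds; use-of-force policy review 242 days ago vs limit 180 → not met
4. use-of-force policy absent → not met
5. background re-screening 53 days ago vs limit 60 → met
6. condition 'uses patrol vehicles' holds; certified firearms instructors 2 < 3 → not met
7. guard registration renewal 405 days ago vs limit 270 → not met
8. client-site audit 177 days ago vs limit 270 → met
Not met: 6 of 8

6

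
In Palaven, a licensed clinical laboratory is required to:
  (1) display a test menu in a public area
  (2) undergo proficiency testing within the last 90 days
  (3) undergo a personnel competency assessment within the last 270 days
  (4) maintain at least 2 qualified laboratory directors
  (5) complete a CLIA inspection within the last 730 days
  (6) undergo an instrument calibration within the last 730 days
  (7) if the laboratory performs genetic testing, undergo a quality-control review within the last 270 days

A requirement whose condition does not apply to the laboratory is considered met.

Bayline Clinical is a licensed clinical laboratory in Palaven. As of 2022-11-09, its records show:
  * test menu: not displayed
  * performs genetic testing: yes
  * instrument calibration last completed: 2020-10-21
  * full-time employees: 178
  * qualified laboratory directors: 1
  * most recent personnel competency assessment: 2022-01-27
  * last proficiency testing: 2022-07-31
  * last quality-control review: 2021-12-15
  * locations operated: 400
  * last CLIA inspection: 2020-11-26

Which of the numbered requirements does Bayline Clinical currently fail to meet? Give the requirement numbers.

1, 2, 3, 4, 6, 7

1. test menu absent → not met
2. proficiency testing 101 days ago vs limit 90 → not met
3. personnel competency assessment 286 days ago vs limit 270 → not met
4. qualified laboratory directors 1 < 2 → not met
5. CLIA inspection 713 days ago vs limit 730 → met
6. instrument calibration 749 days ago vs limit 730 → not met
7. condition 'performs genetic testing' holds; quality-control review 329 days ago vs limit 270 → not met
Not met: 1, 2, 3, 4, 6, 7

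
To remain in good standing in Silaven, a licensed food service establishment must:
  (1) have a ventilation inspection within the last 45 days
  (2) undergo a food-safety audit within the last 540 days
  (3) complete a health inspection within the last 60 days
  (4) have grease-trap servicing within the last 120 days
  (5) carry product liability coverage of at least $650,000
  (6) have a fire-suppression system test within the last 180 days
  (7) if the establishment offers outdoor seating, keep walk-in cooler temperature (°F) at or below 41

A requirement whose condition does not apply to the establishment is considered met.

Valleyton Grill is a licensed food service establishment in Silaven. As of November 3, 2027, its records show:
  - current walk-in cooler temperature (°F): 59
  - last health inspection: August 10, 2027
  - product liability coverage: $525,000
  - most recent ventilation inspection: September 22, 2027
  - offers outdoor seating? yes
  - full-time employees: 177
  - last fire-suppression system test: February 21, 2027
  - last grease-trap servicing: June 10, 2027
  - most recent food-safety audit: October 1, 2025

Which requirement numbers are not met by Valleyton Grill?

1. ventilation inspection 42 days ago vs limit 45 → met
2. food-safety audit 763 days ago vs limit 540 → not met
3. health inspection 85 days ago vs limit 60 → not met
4. grease-trap servicing 146 days ago vs limit 120 → not met
5. product liability coverage $525,000 < $650,000 → not met
6. fire-suppression system test 255 days ago vs limit 180 → not met
7. condition 'offers outdoor seating' holds; walk-in cooler temperature (°F) 59 > 41 → not met
Not met: 2, 3, 4, 5, 6, 7

2, 3, 4, 5, 6, 7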